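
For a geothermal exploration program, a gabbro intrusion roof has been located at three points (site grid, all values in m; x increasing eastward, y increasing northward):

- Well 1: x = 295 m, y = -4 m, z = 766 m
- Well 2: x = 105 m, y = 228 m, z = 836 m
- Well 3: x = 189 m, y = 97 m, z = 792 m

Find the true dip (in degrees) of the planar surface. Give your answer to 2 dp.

Let the plane be z = a·x + b·y + c.
Well 2−Well 1: −190a + 232b = 70;  Well 3−Well 1: −106a + 101b = 26.
Solving gives a = 0.19215, b = 0.45909.
Gradient magnitude |∇z| = √(a² + b²) = √(0.03692 + 0.21076) = 0.49768.
True dip = arctan(0.49768) = 26.46°, dipping toward SSW (azimuth ≈ 203°).

26.46°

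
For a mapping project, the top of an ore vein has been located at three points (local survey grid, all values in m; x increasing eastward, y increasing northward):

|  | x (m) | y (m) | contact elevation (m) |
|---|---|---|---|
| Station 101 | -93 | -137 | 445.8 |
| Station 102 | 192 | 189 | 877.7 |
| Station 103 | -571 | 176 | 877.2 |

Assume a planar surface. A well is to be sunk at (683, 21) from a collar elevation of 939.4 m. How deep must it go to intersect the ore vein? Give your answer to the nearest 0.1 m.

298.5 m

Let the plane be z = a·x + b·y + c.
Station 102−Station 101: 285a + 326b = 431.9;  Station 103−Station 101: −478a + 313b = 431.4.
Solving gives a = −0.02225, b = 1.34430.
Then c = 445.8 − a·-93 − b·-137 = 627.90.
At (683, 21): z_contact = −15.20 + 28.23 + 627.90 = 640.93 m.
Depth below ground = 939.4 − 640.93 = 298.5 m.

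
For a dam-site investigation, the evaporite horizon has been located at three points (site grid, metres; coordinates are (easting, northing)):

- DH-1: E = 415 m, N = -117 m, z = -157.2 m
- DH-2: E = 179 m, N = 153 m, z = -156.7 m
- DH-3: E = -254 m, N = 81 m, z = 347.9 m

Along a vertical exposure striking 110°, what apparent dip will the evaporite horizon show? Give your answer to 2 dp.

33.13°

Two edge vectors: DH-1→DH-2 = (-236, 270, 0.5), DH-1→DH-3 = (-669, 198, 505.1).
Normal n = (DH-1→DH-2) × (DH-1→DH-3) = (136278, 118869.1, 133902).
So ∂z/∂E = −n_x/n_z = −1.01774 and ∂z/∂N = −n_y/n_z = −0.88773.
Unit vector along 110° is (sin 110°, cos 110°) = (0.9397, -0.3420).
Slope in that direction = a·(0.9397) + b·(-0.3420) = −0.65274.
Apparent dip = arctan|0.65274| = 33.13° (true dip is 53.5°, so apparent ≤ true as expected).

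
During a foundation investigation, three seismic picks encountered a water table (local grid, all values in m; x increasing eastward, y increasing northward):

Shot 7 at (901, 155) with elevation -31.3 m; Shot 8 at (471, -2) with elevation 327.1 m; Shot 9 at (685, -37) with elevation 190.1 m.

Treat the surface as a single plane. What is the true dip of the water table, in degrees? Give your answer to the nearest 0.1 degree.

Two edge vectors: Shot 7→Shot 8 = (-430, -157, 358.4), Shot 7→Shot 9 = (-216, -192, 221.4).
Normal n = (Shot 7→Shot 8) × (Shot 7→Shot 9) = (34053, 17787.6, 48648).
So ∂z/∂x = −n_x/n_z = −0.69999 and ∂z/∂y = −n_y/n_z = −0.36564.
Gradient magnitude |∇z| = √(a² + b²) = √(0.48998 + 0.13369) = 0.78973.
True dip = arctan(0.78973) = 38.3°, dipping toward ENE (azimuth ≈ 062°).

38.3°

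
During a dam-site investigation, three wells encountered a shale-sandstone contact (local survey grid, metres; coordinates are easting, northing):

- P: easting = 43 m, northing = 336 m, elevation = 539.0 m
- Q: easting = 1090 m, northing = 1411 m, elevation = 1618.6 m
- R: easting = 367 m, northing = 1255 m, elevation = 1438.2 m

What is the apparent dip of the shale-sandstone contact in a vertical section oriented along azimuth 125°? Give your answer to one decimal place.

27.4°

Let the plane be z = a·easting + b·northing + c.
Q−P: 1047a + 1075b = 1079.6;  R−P: 324a + 919b = 899.2.
Solving gives a = 0.04156, b = 0.96380.
Unit vector along 125° is (sin 125°, cos 125°) = (0.8192, -0.5736).
Slope in that direction = a·(0.8192) + b·(-0.5736) = −0.51877.
Apparent dip = arctan|0.51877| = 27.4° (true dip is 44.0°, so apparent ≤ true as expected).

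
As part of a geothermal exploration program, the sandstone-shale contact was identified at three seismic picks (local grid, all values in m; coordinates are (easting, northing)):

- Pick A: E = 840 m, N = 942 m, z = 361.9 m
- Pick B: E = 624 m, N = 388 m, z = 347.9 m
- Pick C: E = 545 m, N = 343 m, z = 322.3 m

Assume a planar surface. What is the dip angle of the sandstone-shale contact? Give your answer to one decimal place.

Two edge vectors: Pick A→Pick B = (-216, -554, -14), Pick A→Pick C = (-295, -599, -39.6).
Normal n = (Pick A→Pick B) × (Pick A→Pick C) = (13552.4, -4423.6, -34046).
So ∂z/∂E = −n_x/n_z = 0.39806 and ∂z/∂N = −n_y/n_z = −0.12993.
Gradient magnitude |∇z| = √(a² + b²) = √(0.15845 + 0.01688) = 0.41873.
True dip = arctan(0.41873) = 22.7°, dipping toward WNW (azimuth ≈ 288°).

22.7°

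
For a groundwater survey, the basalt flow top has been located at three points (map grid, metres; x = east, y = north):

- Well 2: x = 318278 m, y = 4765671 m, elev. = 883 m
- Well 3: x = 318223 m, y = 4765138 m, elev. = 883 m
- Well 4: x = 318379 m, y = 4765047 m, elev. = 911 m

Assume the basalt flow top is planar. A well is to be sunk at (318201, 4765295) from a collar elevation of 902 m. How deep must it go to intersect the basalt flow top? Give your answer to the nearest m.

Two edge vectors: Well 2→Well 3 = (-55, -533, 0), Well 2→Well 4 = (101, -624, 28).
Normal n = (Well 2→Well 3) × (Well 2→Well 4) = (-14924, 1540, 88153).
So ∂z/∂x = −n_x/n_z = 0.16929656 and ∂z/∂y = −n_y/n_z = −0.01746963.
Intercept c from Well 2: 883 − 53883.37 + 83254.49 = 30254.12.
At (318201, 4765295): z_contact = 53870.3 − 83247.9 + 30254.12 = 876.5 m.
Depth below ground = 902 − 876.5 = 25 m.

25 m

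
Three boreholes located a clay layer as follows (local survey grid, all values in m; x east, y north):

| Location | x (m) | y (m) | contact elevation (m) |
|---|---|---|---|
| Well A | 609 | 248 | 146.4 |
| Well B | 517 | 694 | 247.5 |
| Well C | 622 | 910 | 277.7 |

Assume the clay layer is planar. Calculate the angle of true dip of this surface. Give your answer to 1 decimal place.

13.3°

Let the plane be z = a·x + b·y + c.
Well B−Well A: −92a + 446b = 101.1;  Well C−Well A: 13a + 662b = 131.3.
Solving gives a = −0.12546, b = 0.20080.
Gradient magnitude |∇z| = √(a² + b²) = √(0.01574 + 0.04032) = 0.23677.
True dip = arctan(0.23677) = 13.3°, dipping toward SSE (azimuth ≈ 148°).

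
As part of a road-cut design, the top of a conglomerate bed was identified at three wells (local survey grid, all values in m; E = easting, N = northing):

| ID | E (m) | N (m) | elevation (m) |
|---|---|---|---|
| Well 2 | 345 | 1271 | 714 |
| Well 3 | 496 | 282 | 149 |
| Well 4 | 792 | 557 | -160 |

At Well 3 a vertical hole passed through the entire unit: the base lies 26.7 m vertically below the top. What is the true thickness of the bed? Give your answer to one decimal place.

Two edge vectors: Well 2→Well 3 = (151, -989, -565), Well 2→Well 4 = (447, -714, -874).
Normal n = (Well 2→Well 3) × (Well 2→Well 4) = (460976, -120581, 334269).
So ∂z/∂E = −n_x/n_z = −1.37906 and ∂z/∂N = −n_y/n_z = 0.36073.
|∇z| = √(a²+b²) = 1.42546, so dip δ = arctan(1.42546) = 54.95°.
True thickness = vertical thickness × cos δ = 26.7 × cos 54.95° = 15.3 m.

15.3 m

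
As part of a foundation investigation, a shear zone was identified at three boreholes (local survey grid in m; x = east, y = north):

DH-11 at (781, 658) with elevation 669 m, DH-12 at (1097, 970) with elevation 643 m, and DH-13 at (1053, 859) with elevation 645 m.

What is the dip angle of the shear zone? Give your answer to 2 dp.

Let the plane be z = a·x + b·y + c.
DH-12−DH-11: 316a + 312b = −26;  DH-13−DH-11: 272a + 201b = −24.
Solving gives a = −0.10596, b = 0.02398.
Gradient magnitude |∇z| = √(a² + b²) = √(0.01123 + 0.00058) = 0.10864.
True dip = arctan(0.10864) = 6.20°, dipping toward ESE (azimuth ≈ 103°).

6.20°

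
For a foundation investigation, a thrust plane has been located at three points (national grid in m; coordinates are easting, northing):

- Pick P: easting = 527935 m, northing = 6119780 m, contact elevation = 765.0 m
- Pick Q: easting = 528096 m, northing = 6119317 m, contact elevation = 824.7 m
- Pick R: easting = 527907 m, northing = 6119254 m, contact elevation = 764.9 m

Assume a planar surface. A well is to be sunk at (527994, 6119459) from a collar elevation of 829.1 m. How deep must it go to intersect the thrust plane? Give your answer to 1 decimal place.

Two edge vectors: Pick P→Pick Q = (161, -463, 59.7), Pick P→Pick R = (-28, -526, -0.1).
Normal n = (Pick P→Pick Q) × (Pick P→Pick R) = (31448.5, -1655.5, -97650).
So ∂z/∂easting = −n_x/n_z = 0.322053251 and ∂z/∂northing = −n_y/n_z = −0.016953405.
Intercept c from Pick P: 765 − 170023.18 + 103751.11 = −65507.07.
At (527994, 6119459): z_contact = 170042.18 − 103745.67 − 65507.07 = 789.44 m.
Depth below ground = 829.1 − 789.44 = 39.7 m.

39.7 m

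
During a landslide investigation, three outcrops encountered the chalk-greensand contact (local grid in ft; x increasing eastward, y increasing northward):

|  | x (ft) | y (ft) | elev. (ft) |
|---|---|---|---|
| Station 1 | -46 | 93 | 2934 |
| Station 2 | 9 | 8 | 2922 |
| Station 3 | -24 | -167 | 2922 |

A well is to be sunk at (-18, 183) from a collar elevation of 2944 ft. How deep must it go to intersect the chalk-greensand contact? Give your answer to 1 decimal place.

Let the plane be z = a·x + b·y + c.
Station 2−Station 1: 55a − 85b = −12;  Station 3−Station 1: 22a − 260b = −12.
Solving gives a = −0.16895, b = 0.03186.
Then c = 2934 − a·-46 − b·93 = 2923.27.
At (-18, 183): z_contact = 3.04 + 5.83 + 2923.27 = 2932.14 ft.
Depth below ground = 2944 − 2932.14 = 11.9 ft.

11.9 ft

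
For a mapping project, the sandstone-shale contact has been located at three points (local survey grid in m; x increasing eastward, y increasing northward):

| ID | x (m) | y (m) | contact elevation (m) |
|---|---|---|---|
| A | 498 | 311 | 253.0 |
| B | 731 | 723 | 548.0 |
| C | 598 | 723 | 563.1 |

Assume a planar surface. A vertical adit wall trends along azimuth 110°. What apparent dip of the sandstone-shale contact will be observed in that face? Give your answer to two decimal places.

Let the plane be z = a·x + b·y + c.
B−A: 233a + 412b = 295;  C−A: 100a + 412b = 310.1.
Solving gives a = −0.11353, b = 0.78023.
Unit vector along 110° is (sin 110°, cos 110°) = (0.9397, -0.3420).
Slope in that direction = a·(0.9397) + b·(-0.3420) = −0.37354.
Apparent dip = arctan|0.37354| = 20.48° (true dip is 38.3°, so apparent ≤ true as expected).

20.48°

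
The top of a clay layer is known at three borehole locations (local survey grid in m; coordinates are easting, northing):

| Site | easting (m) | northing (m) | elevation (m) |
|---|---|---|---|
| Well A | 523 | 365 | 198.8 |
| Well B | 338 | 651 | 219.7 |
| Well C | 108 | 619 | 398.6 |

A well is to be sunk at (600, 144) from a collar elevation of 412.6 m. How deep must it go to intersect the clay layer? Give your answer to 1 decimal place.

182.3 m

Two edge vectors: Well A→Well B = (-185, 286, 20.9), Well A→Well C = (-415, 254, 199.8).
Normal n = (Well A→Well B) × (Well A→Well C) = (51834.2, 28289.5, 71700).
So ∂z/∂easting = −n_x/n_z = −0.72293 and ∂z/∂northing = −n_y/n_z = −0.39455.
Intercept c from Well A: 198.8 + 378.09 + 144.01 = 720.91.
At (600, 144): z_contact = −433.76 − 56.82 + 720.91 = 230.33 m.
Depth below ground = 412.6 − 230.33 = 182.3 m.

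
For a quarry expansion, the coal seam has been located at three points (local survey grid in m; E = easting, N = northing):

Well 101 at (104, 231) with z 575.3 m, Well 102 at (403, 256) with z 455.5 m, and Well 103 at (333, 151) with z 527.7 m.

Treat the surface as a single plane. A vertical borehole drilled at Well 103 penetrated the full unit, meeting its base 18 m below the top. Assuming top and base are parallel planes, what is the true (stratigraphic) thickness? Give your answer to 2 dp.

Let the plane be z = a·E + b·N + c.
Well 102−Well 101: 299a + 25b = −119.8;  Well 103−Well 101: 229a − 80b = −47.6.
Solving gives a = −0.36343, b = −0.44533.
|∇z| = √(a²+b²) = 0.57481, so dip δ = arctan(0.57481) = 29.89°.
True thickness = vertical thickness × cos δ = 18 × cos 29.89° = 15.61 m.

15.61 m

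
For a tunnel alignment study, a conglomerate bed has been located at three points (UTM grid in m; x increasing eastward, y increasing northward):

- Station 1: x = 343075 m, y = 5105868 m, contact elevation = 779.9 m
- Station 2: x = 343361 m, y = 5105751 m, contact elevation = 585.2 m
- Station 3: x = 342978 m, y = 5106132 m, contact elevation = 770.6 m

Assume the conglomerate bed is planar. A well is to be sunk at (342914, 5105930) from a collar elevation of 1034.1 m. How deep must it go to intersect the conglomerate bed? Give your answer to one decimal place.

Let the plane be z = a·x + b·y + c.
Station 2−Station 1: 286a − 117b = −194.7;  Station 3−Station 1: −97a + 264b = −9.3.
Solving gives a = −0.818157587, b = −0.335838204.
Then c = 779.9 − a·343075 − b·5105868 = 1996214.85.
At (342914, 5105930): z_contact = −280557.69 − 1714766.36 + 1996214.85 = 890.80 m.
Depth below ground = 1034.1 − 890.80 = 143.3 m.

143.3 m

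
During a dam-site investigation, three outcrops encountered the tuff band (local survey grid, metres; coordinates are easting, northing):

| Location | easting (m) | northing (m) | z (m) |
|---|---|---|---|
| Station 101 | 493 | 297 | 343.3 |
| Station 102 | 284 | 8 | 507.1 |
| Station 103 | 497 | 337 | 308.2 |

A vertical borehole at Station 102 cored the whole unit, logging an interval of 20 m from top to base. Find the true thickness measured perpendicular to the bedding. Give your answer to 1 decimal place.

Let the plane be z = a·easting + b·northing + c.
Station 102−Station 101: −209a − 289b = 163.8;  Station 103−Station 101: 4a + 40b = −35.1.
Solving gives a = 0.49860, b = −0.92736.
|∇z| = √(a²+b²) = 1.05290, so dip δ = arctan(1.05290) = 46.48°.
True thickness = vertical thickness × cos δ = 20 × cos 46.48° = 13.8 m.

13.8 m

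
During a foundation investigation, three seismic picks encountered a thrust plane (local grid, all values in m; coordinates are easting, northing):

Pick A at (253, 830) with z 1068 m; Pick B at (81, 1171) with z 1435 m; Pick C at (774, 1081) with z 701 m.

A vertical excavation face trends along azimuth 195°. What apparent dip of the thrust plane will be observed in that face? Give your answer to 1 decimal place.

17.0°

Two edge vectors: Pick A→Pick B = (-172, 341, 367), Pick A→Pick C = (521, 251, -367).
Normal n = (Pick A→Pick B) × (Pick A→Pick C) = (-217264, 128083, -220833).
So ∂z/∂easting = −n_x/n_z = −0.98384 and ∂z/∂northing = −n_y/n_z = 0.58000.
Unit vector along 195° is (sin 195°, cos 195°) = (-0.2588, -0.9659).
Slope in that direction = a·(-0.2588) + b·(-0.9659) = −0.30560.
Apparent dip = arctan|0.30560| = 17.0° (true dip is 48.8°, so apparent ≤ true as expected).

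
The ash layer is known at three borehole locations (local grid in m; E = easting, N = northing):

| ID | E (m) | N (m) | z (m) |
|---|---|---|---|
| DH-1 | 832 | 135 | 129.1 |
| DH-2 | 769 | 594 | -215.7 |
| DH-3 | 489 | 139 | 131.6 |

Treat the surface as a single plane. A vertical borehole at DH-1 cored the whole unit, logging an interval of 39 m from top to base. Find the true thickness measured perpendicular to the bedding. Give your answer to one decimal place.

31.1 m

Two edge vectors: DH-1→DH-2 = (-63, 459, -344.8), DH-1→DH-3 = (-343, 4, 2.5).
Normal n = (DH-1→DH-2) × (DH-1→DH-3) = (2526.7, 118423.9, 157185).
So ∂z/∂E = −n_x/n_z = −0.01607 and ∂z/∂N = −n_y/n_z = −0.75340.
|∇z| = √(a²+b²) = 0.75358, so dip δ = arctan(0.75358) = 37.00°.
True thickness = vertical thickness × cos δ = 39 × cos 37.00° = 31.1 m.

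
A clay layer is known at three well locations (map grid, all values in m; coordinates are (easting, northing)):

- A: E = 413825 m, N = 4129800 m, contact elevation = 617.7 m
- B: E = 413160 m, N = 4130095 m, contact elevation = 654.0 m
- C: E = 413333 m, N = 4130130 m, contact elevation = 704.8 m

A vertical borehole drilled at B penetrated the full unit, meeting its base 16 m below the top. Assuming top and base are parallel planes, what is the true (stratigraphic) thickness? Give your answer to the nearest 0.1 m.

13.9 m

Let the plane be z = a·E + b·N + c.
B−A: −665a + 295b = 36.3;  C−A: −492a + 330b = 87.1.
Solving gives a = 0.18457, b = 0.53912.
|∇z| = √(a²+b²) = 0.56984, so dip δ = arctan(0.56984) = 29.68°.
True thickness = vertical thickness × cos δ = 16 × cos 29.68° = 13.9 m.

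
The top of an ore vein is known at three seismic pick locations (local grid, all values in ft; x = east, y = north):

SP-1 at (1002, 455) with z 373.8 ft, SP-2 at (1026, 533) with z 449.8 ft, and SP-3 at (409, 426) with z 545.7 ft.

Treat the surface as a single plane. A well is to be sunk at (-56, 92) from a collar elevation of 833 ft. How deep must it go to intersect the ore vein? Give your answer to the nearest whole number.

489 ft

Two edge vectors: SP-1→SP-2 = (24, 78, 76), SP-1→SP-3 = (-593, -29, 171.9).
Normal n = (SP-1→SP-2) × (SP-1→SP-3) = (15612.2, -49193.6, 45558).
So ∂z/∂x = −n_x/n_z = −0.34269 and ∂z/∂y = −n_y/n_z = 1.07980.
Intercept c from SP-1: 373.8 + 343.37 − 491.31 = 225.86.
At (-56, 92): z_contact = 19.2 + 99.3 + 225.86 = 344.4 ft.
Depth below ground = 833 − 344.4 = 489 ft.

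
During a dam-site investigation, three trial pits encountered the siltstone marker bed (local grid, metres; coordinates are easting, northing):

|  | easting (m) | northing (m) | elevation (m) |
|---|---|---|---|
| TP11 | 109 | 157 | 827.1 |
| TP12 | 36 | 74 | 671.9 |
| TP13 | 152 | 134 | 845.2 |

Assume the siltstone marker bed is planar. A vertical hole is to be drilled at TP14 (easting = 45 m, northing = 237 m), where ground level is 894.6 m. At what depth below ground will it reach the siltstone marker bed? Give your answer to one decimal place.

Let the plane be z = a·easting + b·northing + c.
TP12−TP11: −73a − 83b = −155.2;  TP13−TP11: 43a − 23b = 18.1.
Solving gives a = 0.96644, b = 1.01987.
Then c = 827.1 − a·109 − b·157 = 561.64.
At (45, 237): z_contact = 43.49 + 241.71 + 561.64 = 846.84 m.
Depth below ground = 894.6 − 846.84 = 47.8 m.

47.8 m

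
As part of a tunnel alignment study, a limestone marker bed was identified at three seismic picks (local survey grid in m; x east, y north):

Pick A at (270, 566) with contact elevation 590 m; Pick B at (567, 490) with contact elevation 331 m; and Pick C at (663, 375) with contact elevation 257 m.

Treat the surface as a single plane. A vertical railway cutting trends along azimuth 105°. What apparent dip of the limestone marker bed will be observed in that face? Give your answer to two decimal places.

Let the plane be z = a·x + b·y + c.
Pick B−Pick A: 297a − 76b = −259;  Pick C−Pick A: 393a − 191b = −333.
Solving gives a = −0.89955, b = −0.10745.
Unit vector along 105° is (sin 105°, cos 105°) = (0.9659, -0.2588).
Slope in that direction = a·(0.9659) + b·(-0.2588) = −0.84109.
Apparent dip = arctan|0.84109| = 40.07° (true dip is 42.2°, so apparent ≤ true as expected).

40.07°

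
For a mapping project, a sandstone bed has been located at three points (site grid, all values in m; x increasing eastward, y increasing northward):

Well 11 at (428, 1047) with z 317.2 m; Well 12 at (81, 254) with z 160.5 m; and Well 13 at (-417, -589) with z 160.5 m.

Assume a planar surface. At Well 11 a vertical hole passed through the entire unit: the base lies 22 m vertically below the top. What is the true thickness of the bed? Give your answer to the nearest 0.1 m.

12.2 m

Two edge vectors: Well 11→Well 12 = (-347, -793, -156.7), Well 11→Well 13 = (-845, -1636, -156.7).
Normal n = (Well 11→Well 12) × (Well 11→Well 13) = (-132098.1, 78036.6, -102393).
So ∂z/∂x = −n_x/n_z = −1.29011 and ∂z/∂y = −n_y/n_z = 0.76213.
|∇z| = √(a²+b²) = 1.49841, so dip δ = arctan(1.49841) = 56.28°.
True thickness = vertical thickness × cos δ = 22 × cos 56.28° = 12.2 m.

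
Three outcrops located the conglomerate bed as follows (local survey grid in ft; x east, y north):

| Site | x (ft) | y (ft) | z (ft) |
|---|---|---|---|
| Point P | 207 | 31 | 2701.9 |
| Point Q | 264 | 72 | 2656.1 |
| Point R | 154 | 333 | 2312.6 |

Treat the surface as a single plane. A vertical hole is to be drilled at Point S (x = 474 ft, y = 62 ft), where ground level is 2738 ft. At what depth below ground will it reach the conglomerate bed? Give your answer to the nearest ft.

46 ft

Let the plane be z = a·x + b·y + c.
Point Q−Point P: 57a + 41b = −45.8;  Point R−Point P: −53a + 302b = −389.3.
Solving gives a = 0.10985, b = −1.26979.
Then c = 2701.9 − a·207 − b·31 = 2718.52.
At (474, 62): z_contact = 52.1 − 78.7 + 2718.52 = 2691.9 ft.
Depth below ground = 2738 − 2691.9 = 46 ft.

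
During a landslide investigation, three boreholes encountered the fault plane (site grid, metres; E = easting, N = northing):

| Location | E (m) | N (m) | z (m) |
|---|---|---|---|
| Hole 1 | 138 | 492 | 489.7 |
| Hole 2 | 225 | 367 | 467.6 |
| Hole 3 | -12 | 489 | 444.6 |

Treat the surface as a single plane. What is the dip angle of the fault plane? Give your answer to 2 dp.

25.66°

Two edge vectors: Hole 1→Hole 2 = (87, -125, -22.1), Hole 1→Hole 3 = (-150, -3, -45.1).
Normal n = (Hole 1→Hole 2) × (Hole 1→Hole 3) = (5571.2, 7238.7, -19011).
So ∂z/∂E = −n_x/n_z = 0.29305 and ∂z/∂N = −n_y/n_z = 0.38076.
Gradient magnitude |∇z| = √(a² + b²) = √(0.08588 + 0.14498) = 0.48048.
True dip = arctan(0.48048) = 25.66°, dipping toward SW (azimuth ≈ 218°).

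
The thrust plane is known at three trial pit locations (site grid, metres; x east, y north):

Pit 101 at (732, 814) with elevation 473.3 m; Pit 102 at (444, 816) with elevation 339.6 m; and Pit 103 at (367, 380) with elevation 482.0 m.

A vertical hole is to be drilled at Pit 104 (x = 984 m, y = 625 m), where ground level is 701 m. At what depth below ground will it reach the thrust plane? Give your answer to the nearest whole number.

Let the plane be z = a·x + b·y + c.
Pit 102−Pit 101: −288a + 2b = −133.7;  Pit 103−Pit 101: −365a − 434b = 8.7.
Solving gives a = 0.46140, b = −0.40809.
Then c = 473.3 − a·732 − b·814 = 467.74.
At (984, 625): z_contact = 454.0 − 255.1 + 467.74 = 666.7 m.
Depth below ground = 701 − 666.7 = 34 m.

34 m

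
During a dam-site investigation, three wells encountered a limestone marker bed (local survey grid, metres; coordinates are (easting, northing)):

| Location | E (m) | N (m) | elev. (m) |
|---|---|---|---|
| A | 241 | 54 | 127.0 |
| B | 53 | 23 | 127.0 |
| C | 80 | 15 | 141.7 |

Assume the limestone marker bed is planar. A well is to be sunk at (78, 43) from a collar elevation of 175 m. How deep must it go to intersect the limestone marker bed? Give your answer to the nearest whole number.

Let the plane be z = a·E + b·N + c.
B−A: −188a − 31b = 0;  C−A: −161a − 39b = 14.7.
Solving gives a = 0.19466, b = −1.18052.
Then c = 127 − a·241 − b·54 = 143.83.
At (78, 43): z_contact = 15.2 − 50.8 + 143.83 = 108.3 m.
Depth below ground = 175 − 108.3 = 67 m.

67 m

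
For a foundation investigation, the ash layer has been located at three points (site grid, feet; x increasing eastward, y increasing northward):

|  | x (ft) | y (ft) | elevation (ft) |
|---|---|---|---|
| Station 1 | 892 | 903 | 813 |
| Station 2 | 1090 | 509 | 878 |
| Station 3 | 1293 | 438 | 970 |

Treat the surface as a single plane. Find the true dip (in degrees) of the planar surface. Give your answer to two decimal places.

Let the plane be z = a·x + b·y + c.
Station 2−Station 1: 198a − 394b = 65;  Station 3−Station 1: 401a − 465b = 157.
Solving gives a = 0.47984, b = 0.07616.
Gradient magnitude |∇z| = √(a² + b²) = √(0.23025 + 0.00580) = 0.48585.
True dip = arctan(0.48585) = 25.91°, dipping toward W (azimuth ≈ 261°).

25.91°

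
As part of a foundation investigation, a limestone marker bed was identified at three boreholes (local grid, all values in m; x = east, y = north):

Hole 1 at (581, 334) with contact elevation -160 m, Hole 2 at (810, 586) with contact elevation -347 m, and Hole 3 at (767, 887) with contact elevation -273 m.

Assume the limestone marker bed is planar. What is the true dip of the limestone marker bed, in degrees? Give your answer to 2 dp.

43.41°

Let the plane be z = a·x + b·y + c.
Hole 2−Hole 1: 229a + 252b = −187;  Hole 3−Hole 1: 186a + 553b = −113.
Solving gives a = −0.93945, b = 0.11164.
Gradient magnitude |∇z| = √(a² + b²) = √(0.88256 + 0.01246) = 0.94606.
True dip = arctan(0.94606) = 43.41°, dipping toward E (azimuth ≈ 097°).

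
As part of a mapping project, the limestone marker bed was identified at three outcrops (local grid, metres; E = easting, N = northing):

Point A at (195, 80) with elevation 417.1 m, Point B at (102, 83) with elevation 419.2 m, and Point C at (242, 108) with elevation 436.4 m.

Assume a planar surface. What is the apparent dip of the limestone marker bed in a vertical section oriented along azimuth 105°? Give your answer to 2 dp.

10.14°

Let the plane be z = a·E + b·N + c.
Point B−Point A: −93a + 3b = 2.1;  Point C−Point A: 47a + 28b = 19.3.
Solving gives a = −0.00033, b = 0.68984.
Unit vector along 105° is (sin 105°, cos 105°) = (0.9659, -0.2588).
Slope in that direction = a·(0.9659) + b·(-0.2588) = −0.17886.
Apparent dip = arctan|0.17886| = 10.14° (true dip is 34.6°, so apparent ≤ true as expected).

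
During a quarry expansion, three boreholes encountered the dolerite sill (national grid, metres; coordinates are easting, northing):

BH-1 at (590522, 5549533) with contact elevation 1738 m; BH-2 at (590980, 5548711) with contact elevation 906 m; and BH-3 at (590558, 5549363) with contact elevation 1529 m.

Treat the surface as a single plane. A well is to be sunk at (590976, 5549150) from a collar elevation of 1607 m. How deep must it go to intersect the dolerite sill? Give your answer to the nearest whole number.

105 m

Two edge vectors: BH-1→BH-2 = (458, -822, -832), BH-1→BH-3 = (36, -170, -209).
Normal n = (BH-1→BH-2) × (BH-1→BH-3) = (30358, 65770, -48268).
So ∂z/∂easting = −n_x/n_z = 0.62894671 and ∂z/∂northing = −n_y/n_z = 1.36260048.
Intercept c from BH-1: 1738 − 371406.87 − 7561796.33 = −7931465.20.
At (590976, 5549150): z_contact = 371692.4 + 7561274.5 − 7931465.20 = 1501.7 m.
Depth below ground = 1607 − 1501.7 = 105 m.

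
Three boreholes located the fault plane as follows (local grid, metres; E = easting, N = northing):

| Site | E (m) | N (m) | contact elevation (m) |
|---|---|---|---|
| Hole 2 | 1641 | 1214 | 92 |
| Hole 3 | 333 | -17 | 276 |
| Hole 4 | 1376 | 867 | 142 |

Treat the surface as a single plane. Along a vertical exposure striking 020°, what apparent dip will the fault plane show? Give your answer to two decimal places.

7.33°

Let the plane be z = a·E + b·N + c.
Hole 3−Hole 2: −1308a − 1231b = 184;  Hole 4−Hole 2: −265a − 347b = 50.
Solving gives a = −0.01800, b = −0.13035.
Unit vector along 020° is (sin 20°, cos 20°) = (0.3420, 0.9397).
Slope in that direction = a·(0.3420) + b·(0.9397) = −0.12864.
Apparent dip = arctan|0.12864| = 7.33° (true dip is 7.5°, so apparent ≤ true as expected).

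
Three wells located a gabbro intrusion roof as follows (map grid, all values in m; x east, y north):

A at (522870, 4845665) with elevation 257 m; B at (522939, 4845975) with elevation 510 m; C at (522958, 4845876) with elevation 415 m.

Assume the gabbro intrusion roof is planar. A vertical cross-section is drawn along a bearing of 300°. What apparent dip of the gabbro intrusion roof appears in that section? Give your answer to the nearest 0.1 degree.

Let the plane be z = a·x + b·y + c.
B−A: 69a + 310b = 253;  C−A: 88a + 211b = 158.
Solving gives a = −0.34612, b = 0.89317.
Unit vector along 300° is (sin 300°, cos 300°) = (-0.8660, 0.5000).
Slope in that direction = a·(-0.8660) + b·(0.5000) = 0.74633.
Apparent dip = arctan|0.74633| = 36.7° (true dip is 43.8°, so apparent ≤ true as expected).

36.7°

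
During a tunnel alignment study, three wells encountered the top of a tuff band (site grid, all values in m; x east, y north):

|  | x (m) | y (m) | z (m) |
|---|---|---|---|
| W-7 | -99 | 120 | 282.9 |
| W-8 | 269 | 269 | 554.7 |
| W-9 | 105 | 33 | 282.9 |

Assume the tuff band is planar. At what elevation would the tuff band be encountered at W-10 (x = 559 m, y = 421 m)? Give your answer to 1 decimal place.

799.6 m

Two edge vectors: W-7→W-8 = (368, 149, 271.8), W-7→W-9 = (204, -87, 0).
Normal n = (W-7→W-8) × (W-7→W-9) = (23646.6, 55447.2, -62412).
So ∂z/∂x = −n_x/n_z = 0.37888 and ∂z/∂y = −n_y/n_z = 0.88841.
Intercept c from W-7: 282.9 + 37.51 − 106.61 = 213.80.
At (559, 421): z = 211.8 + 374.0 + 213.80 = 799.6 m.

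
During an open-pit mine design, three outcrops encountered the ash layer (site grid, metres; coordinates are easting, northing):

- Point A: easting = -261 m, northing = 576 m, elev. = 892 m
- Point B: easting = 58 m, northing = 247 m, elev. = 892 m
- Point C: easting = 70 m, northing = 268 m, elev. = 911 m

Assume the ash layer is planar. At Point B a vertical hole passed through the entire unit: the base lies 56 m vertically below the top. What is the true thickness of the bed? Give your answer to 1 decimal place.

43.4 m

Let the plane be z = a·easting + b·northing + c.
Point B−Point A: 319a − 329b = 0;  Point C−Point A: 331a − 308b = 19.
Solving gives a = 0.58711, b = 0.56927.
|∇z| = √(a²+b²) = 0.81778, so dip δ = arctan(0.81778) = 39.28°.
True thickness = vertical thickness × cos δ = 56 × cos 39.28° = 43.4 m.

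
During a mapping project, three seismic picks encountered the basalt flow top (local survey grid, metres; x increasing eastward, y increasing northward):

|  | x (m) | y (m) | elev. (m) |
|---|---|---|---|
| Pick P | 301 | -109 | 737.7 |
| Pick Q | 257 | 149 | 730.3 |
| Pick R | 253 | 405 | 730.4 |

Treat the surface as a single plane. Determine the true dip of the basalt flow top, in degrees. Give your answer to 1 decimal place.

Two edge vectors: Pick P→Pick Q = (-44, 258, -7.4), Pick P→Pick R = (-48, 514, -7.3).
Normal n = (Pick P→Pick Q) × (Pick P→Pick R) = (1920.2, 34, -10232).
So ∂z/∂x = −n_x/n_z = 0.18767 and ∂z/∂y = −n_y/n_z = 0.00332.
Gradient magnitude |∇z| = √(a² + b²) = √(0.03522 + 0.00001) = 0.18770.
True dip = arctan(0.18770) = 10.6°, dipping toward W (azimuth ≈ 269°).

10.6°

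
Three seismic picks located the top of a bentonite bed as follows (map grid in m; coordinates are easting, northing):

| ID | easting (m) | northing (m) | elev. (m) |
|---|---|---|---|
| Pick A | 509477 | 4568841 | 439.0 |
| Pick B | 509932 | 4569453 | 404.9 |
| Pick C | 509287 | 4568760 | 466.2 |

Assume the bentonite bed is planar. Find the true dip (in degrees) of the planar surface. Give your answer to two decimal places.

Let the plane be z = a·easting + b·northing + c.
Pick B−Pick A: 455a + 612b = −34.1;  Pick C−Pick A: −190a − 81b = 27.2.
Solving gives a = −0.17481, b = 0.07425.
Gradient magnitude |∇z| = √(a² + b²) = √(0.03056 + 0.00551) = 0.18992.
True dip = arctan(0.18992) = 10.75°, dipping toward ESE (azimuth ≈ 113°).

10.75°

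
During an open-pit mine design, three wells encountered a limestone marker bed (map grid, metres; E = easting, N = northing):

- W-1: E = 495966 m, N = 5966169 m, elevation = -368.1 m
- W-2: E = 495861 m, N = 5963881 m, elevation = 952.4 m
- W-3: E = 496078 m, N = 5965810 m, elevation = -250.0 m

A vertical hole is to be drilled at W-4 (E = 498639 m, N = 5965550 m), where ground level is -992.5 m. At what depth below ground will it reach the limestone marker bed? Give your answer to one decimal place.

Two edge vectors: W-1→W-2 = (-105, -2288, 1320.5), W-1→W-3 = (112, -359, 118.1).
Normal n = (W-1→W-2) × (W-1→W-3) = (203846.7, 160296.5, 293951).
So ∂z/∂E = −n_x/n_z = −0.693471701 and ∂z/∂N = −n_y/n_z = −0.545317077.
Intercept c from W-1: -368.1 + 343938.39 + 3253453.84 = 3597024.12.
At (498639, 5965550): z_contact = −345792.04 − 3253116.29 + 3597024.12 = -1884.20 m.
Depth below ground = -992.5 − (-1884.20) = 891.7 m.

891.7 m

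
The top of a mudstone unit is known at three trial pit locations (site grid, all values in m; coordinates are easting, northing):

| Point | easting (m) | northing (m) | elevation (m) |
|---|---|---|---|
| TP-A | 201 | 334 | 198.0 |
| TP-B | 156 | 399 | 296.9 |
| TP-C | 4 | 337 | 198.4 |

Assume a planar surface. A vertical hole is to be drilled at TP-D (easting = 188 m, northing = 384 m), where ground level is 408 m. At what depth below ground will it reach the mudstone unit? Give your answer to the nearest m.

133 m

Let the plane be z = a·easting + b·northing + c.
TP-B−TP-A: −45a + 65b = 98.9;  TP-C−TP-A: −197a + 3b = 0.4.
Solving gives a = 0.02137, b = 1.53633.
Then c = 198 − a·201 − b·334 = −319.43.
At (188, 384): z_contact = 4.0 + 590.0 − 319.43 = 274.5 m.
Depth below ground = 408 − 274.5 = 133 m.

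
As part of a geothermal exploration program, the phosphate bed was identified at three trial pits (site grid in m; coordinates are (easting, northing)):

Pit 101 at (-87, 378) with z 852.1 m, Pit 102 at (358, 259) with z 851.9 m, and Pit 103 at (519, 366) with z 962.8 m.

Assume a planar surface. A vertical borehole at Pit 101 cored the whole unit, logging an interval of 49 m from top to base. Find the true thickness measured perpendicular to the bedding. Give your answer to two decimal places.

Let the plane be z = a·E + b·N + c.
Pit 102−Pit 101: 445a − 119b = −0.2;  Pit 103−Pit 101: 606a − 12b = 110.7.
Solving gives a = 0.19732, b = 0.73955.
|∇z| = √(a²+b²) = 0.76542, so dip δ = arctan(0.76542) = 37.43°.
True thickness = vertical thickness × cos δ = 49 × cos 37.43° = 38.91 m.

38.91 m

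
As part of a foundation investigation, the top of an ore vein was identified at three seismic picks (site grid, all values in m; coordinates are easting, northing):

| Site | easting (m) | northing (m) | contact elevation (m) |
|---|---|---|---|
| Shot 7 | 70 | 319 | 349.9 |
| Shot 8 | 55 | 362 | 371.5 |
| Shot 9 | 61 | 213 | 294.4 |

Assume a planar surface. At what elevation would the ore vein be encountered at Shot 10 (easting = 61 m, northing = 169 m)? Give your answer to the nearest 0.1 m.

Two edge vectors: Shot 7→Shot 8 = (-15, 43, 21.6), Shot 7→Shot 9 = (-9, -106, -55.5).
Normal n = (Shot 7→Shot 8) × (Shot 7→Shot 9) = (-96.9, -1026.9, 1977).
So ∂z/∂easting = −n_x/n_z = 0.04901 and ∂z/∂northing = −n_y/n_z = 0.51942.
Intercept c from Shot 7: 349.9 − 3.43 − 165.70 = 180.77.
At (61, 169): z = 3.0 + 87.8 + 180.77 = 271.5 m.

271.5 m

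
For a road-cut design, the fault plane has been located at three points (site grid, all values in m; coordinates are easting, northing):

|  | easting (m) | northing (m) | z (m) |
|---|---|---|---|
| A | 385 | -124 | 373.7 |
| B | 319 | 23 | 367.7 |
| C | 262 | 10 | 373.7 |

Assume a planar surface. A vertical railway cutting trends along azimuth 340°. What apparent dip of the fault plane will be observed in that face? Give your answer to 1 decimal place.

Two edge vectors: A→B = (-66, 147, -6), A→C = (-123, 134, 0).
Normal n = (A→B) × (A→C) = (804, 738, 9237).
So ∂z/∂easting = −n_x/n_z = −0.08704 and ∂z/∂northing = −n_y/n_z = −0.07990.
Unit vector along 340° is (sin 340°, cos 340°) = (-0.3420, 0.9397).
Slope in that direction = a·(-0.3420) + b·(0.9397) = −0.04531.
Apparent dip = arctan|0.04531| = 2.6° (true dip is 6.7°, so apparent ≤ true as expected).

2.6°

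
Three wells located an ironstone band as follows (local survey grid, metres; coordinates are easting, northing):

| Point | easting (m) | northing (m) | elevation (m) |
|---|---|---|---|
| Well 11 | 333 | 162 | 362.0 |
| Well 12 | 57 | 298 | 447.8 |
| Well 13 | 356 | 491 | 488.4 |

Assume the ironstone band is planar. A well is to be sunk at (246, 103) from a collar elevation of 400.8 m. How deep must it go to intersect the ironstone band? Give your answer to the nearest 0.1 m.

Let the plane be z = a·easting + b·northing + c.
Well 12−Well 11: −276a + 136b = 85.8;  Well 13−Well 11: 23a + 329b = 126.4.
Solving gives a = −0.11751, b = 0.39241.
Then c = 362 − a·333 − b·162 = 337.56.
At (246, 103): z_contact = −28.91 + 40.42 + 337.56 = 349.07 m.
Depth below ground = 400.8 − 349.07 = 51.7 m.

51.7 m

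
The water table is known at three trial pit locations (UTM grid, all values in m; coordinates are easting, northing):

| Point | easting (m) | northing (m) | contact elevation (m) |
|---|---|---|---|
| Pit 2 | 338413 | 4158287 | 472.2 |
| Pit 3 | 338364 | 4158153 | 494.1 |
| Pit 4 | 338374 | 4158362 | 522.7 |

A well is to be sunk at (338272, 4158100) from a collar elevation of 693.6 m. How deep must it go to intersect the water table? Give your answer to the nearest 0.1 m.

122.2 m

Let the plane be z = a·easting + b·northing + c.
Pit 3−Pit 2: −49a − 134b = 21.9;  Pit 4−Pit 2: −39a + 75b = 50.5.
Solving gives a = −0.944781485, b = 0.182046961.
Then c = 472.2 − a·338413 − b·4158287 = −436804.97.
At (338272, 4158100): z_contact = −319593.12 + 756969.47 − 436804.97 = 571.37 m.
Depth below ground = 693.6 − 571.37 = 122.2 m.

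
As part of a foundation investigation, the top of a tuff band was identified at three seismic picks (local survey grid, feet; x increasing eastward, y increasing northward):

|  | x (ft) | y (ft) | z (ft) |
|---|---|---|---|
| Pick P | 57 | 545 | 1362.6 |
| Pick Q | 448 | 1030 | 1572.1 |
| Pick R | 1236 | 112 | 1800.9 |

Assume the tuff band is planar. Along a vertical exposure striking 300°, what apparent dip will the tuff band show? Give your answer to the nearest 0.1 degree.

16.9°

Let the plane be z = a·x + b·y + c.
Pick Q−Pick P: 391a + 485b = 209.5;  Pick R−Pick P: 1179a − 433b = 438.3.
Solving gives a = 0.40923, b = 0.10204.
Unit vector along 300° is (sin 300°, cos 300°) = (-0.8660, 0.5000).
Slope in that direction = a·(-0.8660) + b·(0.5000) = −0.30338.
Apparent dip = arctan|0.30338| = 16.9° (true dip is 22.9°, so apparent ≤ true as expected).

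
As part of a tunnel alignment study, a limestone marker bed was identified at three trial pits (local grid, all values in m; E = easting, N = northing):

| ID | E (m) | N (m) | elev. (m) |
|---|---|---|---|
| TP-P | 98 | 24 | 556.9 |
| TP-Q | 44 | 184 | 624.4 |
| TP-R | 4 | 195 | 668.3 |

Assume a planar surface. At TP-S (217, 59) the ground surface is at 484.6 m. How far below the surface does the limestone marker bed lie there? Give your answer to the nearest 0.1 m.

Two edge vectors: TP-P→TP-Q = (-54, 160, 67.5), TP-P→TP-R = (-94, 171, 111.4).
Normal n = (TP-P→TP-Q) × (TP-P→TP-R) = (6281.5, -329.4, 5806).
So ∂z/∂E = −n_x/n_z = −1.08190 and ∂z/∂N = −n_y/n_z = 0.05673.
Intercept c from TP-P: 556.9 + 106.03 − 1.36 = 661.56.
At (217, 59): z_contact = −234.77 + 3.35 + 661.56 = 430.14 m.
Depth below ground = 484.6 − 430.14 = 54.5 m.

54.5 m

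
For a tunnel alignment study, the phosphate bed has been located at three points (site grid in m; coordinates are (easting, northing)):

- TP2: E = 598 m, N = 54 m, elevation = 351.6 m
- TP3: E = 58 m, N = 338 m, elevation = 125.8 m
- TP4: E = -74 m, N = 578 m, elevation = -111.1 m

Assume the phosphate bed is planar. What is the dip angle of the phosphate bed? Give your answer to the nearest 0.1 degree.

47.1°

Let the plane be z = a·E + b·N + c.
TP3−TP2: −540a + 284b = −225.8;  TP4−TP2: −672a + 524b = −462.7.
Solving gives a = −0.14208, b = −1.06523.
Gradient magnitude |∇z| = √(a² + b²) = √(0.02019 + 1.13471) = 1.07466.
True dip = arctan(1.07466) = 47.1°, dipping toward N (azimuth ≈ 008°).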